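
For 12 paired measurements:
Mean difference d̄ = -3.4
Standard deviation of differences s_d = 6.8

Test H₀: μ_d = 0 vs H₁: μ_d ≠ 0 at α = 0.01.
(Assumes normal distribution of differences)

Answer: t = -1.7320, fail to reject H₀

Derivation:
df = n - 1 = 11
SE = s_d/√n = 6.8/√12 = 1.9630
t = d̄/SE = -3.4/1.9630 = -1.7320
Critical value: t_{0.005,11} = ±3.106
p-value ≈ 0.1112
Decision: fail to reject H₀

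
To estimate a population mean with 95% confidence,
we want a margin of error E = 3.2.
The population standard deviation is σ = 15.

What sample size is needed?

z_0.025 = 1.960
n = (z×σ/E)² = (1.960×15/3.2)²
n = 84.4102
Round up: n = 85

Answer: n = 85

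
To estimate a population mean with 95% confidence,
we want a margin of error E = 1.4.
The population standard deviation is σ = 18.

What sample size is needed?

z_0.025 = 1.960
n = (z×σ/E)² = (1.960×18/1.4)²
n = 635.0400
Round up: n = 636

Answer: n = 636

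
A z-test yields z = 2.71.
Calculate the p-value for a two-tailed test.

Answer: p-value ≈ 0.0067

Derivation:
For z = 2.71:
p = 2×P(Z > |2.71|) = 2×(1 - Φ(2.71)) = 0.0067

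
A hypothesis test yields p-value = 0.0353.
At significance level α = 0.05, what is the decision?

Compare p-value to α:
0.0353 < 0.05
Decision: reject H₀

Answer: reject H₀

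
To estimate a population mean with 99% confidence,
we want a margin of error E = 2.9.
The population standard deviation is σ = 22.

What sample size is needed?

Answer: n = 382

Derivation:
z_0.005 = 2.576
n = (z×σ/E)² = (2.576×22/2.9)²
n = 381.8925
Round up: n = 382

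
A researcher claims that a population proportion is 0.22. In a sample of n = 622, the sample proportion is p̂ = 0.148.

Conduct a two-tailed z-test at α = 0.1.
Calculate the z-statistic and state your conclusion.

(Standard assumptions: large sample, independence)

Answer: z = -4.3347, reject H₀

Derivation:
H₀: p = 0.22, H₁: p ≠ 0.22
Standard error: SE = √(p₀(1-p₀)/n) = √(0.22×0.78/622) = 0.016610
z-statistic: z = (p̂ - p₀)/SE = (0.148 - 0.22)/0.016610 = -4.3347
Critical value: z_0.05 = ±1.645
p-value < 0.0001
Decision: reject H₀ at α = 0.1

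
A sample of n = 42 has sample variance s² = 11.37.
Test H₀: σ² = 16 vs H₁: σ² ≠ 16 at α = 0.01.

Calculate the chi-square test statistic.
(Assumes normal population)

df = n - 1 = 41
χ² = (n-1)s²/σ₀² = 41×11.37/16 = 29.1356
Critical values: χ²_{0.995,41} = 21.421, χ²_{0.005,41} = 68.053
Rejection region: χ² < 21.421 or χ² > 68.053
Decision: fail to reject H₀

Answer: χ² = 29.1356, fail to reject H₀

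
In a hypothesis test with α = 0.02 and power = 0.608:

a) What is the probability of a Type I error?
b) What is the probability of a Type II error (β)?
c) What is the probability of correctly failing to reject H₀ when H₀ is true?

Answer: a) 0.02, b) 0.392, c) 0.98

Derivation:
a) Type I error probability = α = 0.02
b) Power = P(reject H₀ | H₁ true) = 1 - β = 0.608, so Type II error probability = β = 1 - Power = 0.392
c) P(fail to reject H₀ | H₀ true) = 1 - α = 0.98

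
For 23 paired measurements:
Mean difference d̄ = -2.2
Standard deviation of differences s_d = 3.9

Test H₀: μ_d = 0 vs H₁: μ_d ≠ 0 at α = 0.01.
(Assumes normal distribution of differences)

Answer: t = -2.7054, fail to reject H₀

Derivation:
df = n - 1 = 22
SE = s_d/√n = 3.9/√23 = 0.8132
t = d̄/SE = -2.2/0.8132 = -2.7054
Critical value: t_{0.005,22} = ±2.819
p-value ≈ 0.0129
Decision: fail to reject H₀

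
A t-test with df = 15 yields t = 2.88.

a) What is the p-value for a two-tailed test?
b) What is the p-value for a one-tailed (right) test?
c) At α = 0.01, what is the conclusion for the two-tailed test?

Using t-distribution with df = 15:
a) Two-tailed: p = 2×P(T > 2.88) = 0.0114
b) One-tailed: p = P(T > 2.88) = 0.0057
c) 0.0114 ≥ 0.01, fail to reject H₀

Answer: a) 0.0114, b) 0.0057, c) fail to reject H₀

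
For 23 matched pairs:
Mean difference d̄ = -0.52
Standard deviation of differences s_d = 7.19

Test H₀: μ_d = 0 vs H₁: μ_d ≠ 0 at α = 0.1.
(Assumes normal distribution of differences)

Answer: t = -0.3469, fail to reject H₀

Derivation:
df = n - 1 = 22
SE = s_d/√n = 7.19/√23 = 1.4992
t = d̄/SE = -0.52/1.4992 = -0.3469
Critical value: t_{0.05,22} = ±1.717
p-value ≈ 0.7320
Decision: fail to reject H₀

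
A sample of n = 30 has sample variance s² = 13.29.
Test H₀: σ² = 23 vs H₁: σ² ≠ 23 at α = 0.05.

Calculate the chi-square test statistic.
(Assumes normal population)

Answer: χ² = 16.7570, fail to reject H₀

Derivation:
df = n - 1 = 29
χ² = (n-1)s²/σ₀² = 29×13.29/23 = 16.7570
Critical values: χ²_{0.975,29} = 16.047, χ²_{0.025,29} = 45.722
Rejection region: χ² < 16.047 or χ² > 45.722
Decision: fail to reject H₀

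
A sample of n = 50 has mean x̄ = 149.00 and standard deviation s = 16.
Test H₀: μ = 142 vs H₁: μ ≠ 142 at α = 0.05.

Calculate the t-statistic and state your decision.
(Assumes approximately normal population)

df = n - 1 = 49
SE = s/√n = 16/√50 = 2.2627
t = (x̄ - μ₀)/SE = (149.00 - 142)/2.2627 = 3.0936
Critical value: t_{0.025,49} = ±2.010
p-value ≈ 0.0033
Decision: reject H₀

Answer: t = 3.0936, reject H₀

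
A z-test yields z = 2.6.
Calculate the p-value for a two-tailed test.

Answer: p-value ≈ 0.0093

Derivation:
For z = 2.6:
p = 2×P(Z > |2.6|) = 2×(1 - Φ(2.6)) = 0.0093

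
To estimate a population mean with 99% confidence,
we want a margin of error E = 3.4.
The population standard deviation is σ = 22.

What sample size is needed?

Answer: n = 278

Derivation:
z_0.005 = 2.576
n = (z×σ/E)² = (2.576×22/3.4)²
n = 277.8301
Round up: n = 278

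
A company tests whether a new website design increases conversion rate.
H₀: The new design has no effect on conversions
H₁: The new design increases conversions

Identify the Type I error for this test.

A Type I error (probability α) occurs when we reject a true H₀.
A Type II error (probability β) occurs when we fail to reject a false H₀.

Answer: Switching to a new design that doesn't actually help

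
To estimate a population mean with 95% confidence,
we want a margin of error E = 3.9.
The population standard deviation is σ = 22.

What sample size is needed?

z_0.025 = 1.960
n = (z×σ/E)² = (1.960×22/3.9)²
n = 122.2442
Round up: n = 123

Answer: n = 123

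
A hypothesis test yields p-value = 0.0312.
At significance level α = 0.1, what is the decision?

Answer: reject H₀

Derivation:
Compare p-value to α:
0.0312 < 0.1
Decision: reject H₀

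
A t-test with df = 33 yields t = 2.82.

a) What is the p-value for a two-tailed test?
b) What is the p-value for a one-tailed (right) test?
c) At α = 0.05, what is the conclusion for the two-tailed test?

Answer: a) 0.0081, b) 0.0040, c) reject H₀

Derivation:
Using t-distribution with df = 33:
a) Two-tailed: p = 2×P(T > 2.82) = 0.0081
b) One-tailed: p = P(T > 2.82) = 0.0040
c) 0.0081 < 0.05, reject H₀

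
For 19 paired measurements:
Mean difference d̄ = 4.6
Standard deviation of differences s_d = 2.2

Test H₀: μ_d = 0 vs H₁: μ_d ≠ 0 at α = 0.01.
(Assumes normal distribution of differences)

Answer: t = 9.1143, reject H₀

Derivation:
df = n - 1 = 18
SE = s_d/√n = 2.2/√19 = 0.5047
t = d̄/SE = 4.6/0.5047 = 9.1143
Critical value: t_{0.005,18} = ±2.878
p-value < 0.0001
Decision: reject H₀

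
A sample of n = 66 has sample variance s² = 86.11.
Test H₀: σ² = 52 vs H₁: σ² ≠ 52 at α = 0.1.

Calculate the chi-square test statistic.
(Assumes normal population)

df = n - 1 = 65
χ² = (n-1)s²/σ₀² = 65×86.11/52 = 107.6375
Critical values: χ²_{0.95,65} = 47.450, χ²_{0.05,65} = 84.821
Rejection region: χ² < 47.450 or χ² > 84.821
Decision: reject H₀

Answer: χ² = 107.6375, reject H₀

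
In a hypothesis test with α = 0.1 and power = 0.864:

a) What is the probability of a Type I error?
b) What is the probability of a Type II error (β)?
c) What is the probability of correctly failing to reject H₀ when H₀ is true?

a) Type I error probability = α = 0.1
b) Power = P(reject H₀ | H₁ true) = 1 - β = 0.864, so Type II error probability = β = 1 - Power = 0.136
c) P(fail to reject H₀ | H₀ true) = 1 - α = 0.9

Answer: a) 0.1, b) 0.136, c) 0.9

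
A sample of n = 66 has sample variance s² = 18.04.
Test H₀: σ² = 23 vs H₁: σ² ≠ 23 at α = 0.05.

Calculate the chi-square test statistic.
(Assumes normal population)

Answer: χ² = 50.9826, fail to reject H₀

Derivation:
df = n - 1 = 65
χ² = (n-1)s²/σ₀² = 65×18.04/23 = 50.9826
Critical values: χ²_{0.975,65} = 44.603, χ²_{0.025,65} = 89.177
Rejection region: χ² < 44.603 or χ² > 89.177
Decision: fail to reject H₀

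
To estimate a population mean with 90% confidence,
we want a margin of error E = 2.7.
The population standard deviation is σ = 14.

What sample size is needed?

Answer: n = 73

Derivation:
z_0.05 = 1.645
n = (z×σ/E)² = (1.645×14/2.7)²
n = 72.7546
Round up: n = 73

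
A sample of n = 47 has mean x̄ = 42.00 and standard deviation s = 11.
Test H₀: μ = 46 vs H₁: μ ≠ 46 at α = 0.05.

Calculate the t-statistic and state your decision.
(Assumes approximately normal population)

df = n - 1 = 46
SE = s/√n = 11/√47 = 1.6045
t = (x̄ - μ₀)/SE = (42.00 - 46)/1.6045 = -2.4930
Critical value: t_{0.025,46} = ±2.013
p-value ≈ 0.0163
Decision: reject H₀

Answer: t = -2.4930, reject H₀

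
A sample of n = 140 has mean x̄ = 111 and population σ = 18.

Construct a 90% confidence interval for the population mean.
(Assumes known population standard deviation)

Confidence level: 90%, α = 0.1
z_0.05 = 1.645
SE = σ/√n = 18/√140 = 1.5213
Margin of error = 1.645 × 1.5213 = 2.5025
CI: x̄ ± margin = 111 ± 2.5025
CI: (108.4975, 113.5025)

Answer: (108.4975, 113.5025)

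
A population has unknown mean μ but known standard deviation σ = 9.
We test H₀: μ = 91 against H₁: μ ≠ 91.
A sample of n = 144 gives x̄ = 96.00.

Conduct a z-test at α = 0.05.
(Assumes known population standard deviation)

Answer: z = 6.6667, reject H₀

Derivation:
Standard error: SE = σ/√n = 9/√144 = 0.7500
z-statistic: z = (x̄ - μ₀)/SE = (96.00 - 91)/0.7500 = 6.6667
Critical value: ±1.960
p-value < 0.0001
Decision: reject H₀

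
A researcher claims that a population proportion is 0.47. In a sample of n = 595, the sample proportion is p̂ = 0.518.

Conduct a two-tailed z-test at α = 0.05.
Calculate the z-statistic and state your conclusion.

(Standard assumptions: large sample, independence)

H₀: p = 0.47, H₁: p ≠ 0.47
Standard error: SE = √(p₀(1-p₀)/n) = √(0.47×0.53/595) = 0.020461
z-statistic: z = (p̂ - p₀)/SE = (0.518 - 0.47)/0.020461 = 2.3459
Critical value: z_0.025 = ±1.960
p-value = 0.0190
Decision: reject H₀ at α = 0.05

Answer: z = 2.3459, reject H₀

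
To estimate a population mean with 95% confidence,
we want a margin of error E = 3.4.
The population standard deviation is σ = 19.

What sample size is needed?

z_0.025 = 1.960
n = (z×σ/E)² = (1.960×19/3.4)²
n = 119.9669
Round up: n = 120

Answer: n = 120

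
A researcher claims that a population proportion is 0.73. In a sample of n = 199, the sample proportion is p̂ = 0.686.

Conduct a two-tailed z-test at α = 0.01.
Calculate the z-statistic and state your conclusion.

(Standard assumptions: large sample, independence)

Answer: z = -1.3981, fail to reject H₀

Derivation:
H₀: p = 0.73, H₁: p ≠ 0.73
Standard error: SE = √(p₀(1-p₀)/n) = √(0.73×0.27/199) = 0.031471
z-statistic: z = (p̂ - p₀)/SE = (0.686 - 0.73)/0.031471 = -1.3981
Critical value: z_0.005 = ±2.576
p-value = 0.1621
Decision: fail to reject H₀ at α = 0.01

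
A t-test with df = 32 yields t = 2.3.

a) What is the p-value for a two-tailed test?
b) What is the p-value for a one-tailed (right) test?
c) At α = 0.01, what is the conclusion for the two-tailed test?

Using t-distribution with df = 32:
a) Two-tailed: p = 2×P(T > 2.3) = 0.0281
b) One-tailed: p = P(T > 2.3) = 0.0141
c) 0.0281 ≥ 0.01, fail to reject H₀

Answer: a) 0.0281, b) 0.0141, c) fail to reject H₀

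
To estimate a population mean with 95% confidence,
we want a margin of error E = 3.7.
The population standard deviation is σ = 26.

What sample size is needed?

z_0.025 = 1.960
n = (z×σ/E)² = (1.960×26/3.7)²
n = 189.6948
Round up: n = 190

Answer: n = 190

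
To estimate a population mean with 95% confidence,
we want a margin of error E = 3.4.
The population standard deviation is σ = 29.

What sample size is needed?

z_0.025 = 1.960
n = (z×σ/E)² = (1.960×29/3.4)²
n = 279.4797
Round up: n = 280

Answer: n = 280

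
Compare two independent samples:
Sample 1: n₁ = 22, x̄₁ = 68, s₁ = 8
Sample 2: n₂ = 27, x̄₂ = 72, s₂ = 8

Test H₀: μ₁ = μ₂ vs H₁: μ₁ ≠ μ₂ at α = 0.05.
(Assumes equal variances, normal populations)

Answer: t = -1.7409, fail to reject H₀

Derivation:
Pooled variance: s²_p = [21×8² + 26×8²]/(47) = 64.0000
s_p = 8.0000
SE = s_p×√(1/n₁ + 1/n₂) = 8.0000×√(1/22 + 1/27) = 2.2977
t = (x̄₁ - x̄₂)/SE = (68 - 72)/2.2977 = -1.7409
df = 47, t-critical = ±2.012
Decision: fail to reject H₀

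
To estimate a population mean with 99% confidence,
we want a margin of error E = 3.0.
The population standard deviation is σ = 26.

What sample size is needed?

z_0.005 = 2.576
n = (z×σ/E)² = (2.576×26/3.0)²
n = 498.4205
Round up: n = 499

Answer: n = 499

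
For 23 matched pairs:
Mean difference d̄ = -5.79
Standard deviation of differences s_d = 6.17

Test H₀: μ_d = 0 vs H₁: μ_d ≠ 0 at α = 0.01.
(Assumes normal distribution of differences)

df = n - 1 = 22
SE = s_d/√n = 6.17/√23 = 1.2865
t = d̄/SE = -5.79/1.2865 = -4.5006
Critical value: t_{0.005,22} = ±2.819
p-value ≈ 0.0002
Decision: reject H₀

Answer: t = -4.5006, reject H₀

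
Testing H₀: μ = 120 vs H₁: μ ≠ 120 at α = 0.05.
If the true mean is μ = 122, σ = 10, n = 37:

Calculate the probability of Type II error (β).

Answer: β ≈ 0.7706

Derivation:
SE = σ/√n = 10/√37 = 1.6440
Critical values: μ₀ ± z_0.025×SE = 120 ± 1.960×1.6440
Acceptance region: (116.7778, 123.2222)
Under H₁ (μ = 122): z_high = (123.2222 - 122)/1.6440 = 0.7434, z_low = (116.7778 - 122)/1.6440 = -3.1765
β = P(not reject | H₁) = Φ(0.7434) - Φ(-3.1765) ≈ 0.7706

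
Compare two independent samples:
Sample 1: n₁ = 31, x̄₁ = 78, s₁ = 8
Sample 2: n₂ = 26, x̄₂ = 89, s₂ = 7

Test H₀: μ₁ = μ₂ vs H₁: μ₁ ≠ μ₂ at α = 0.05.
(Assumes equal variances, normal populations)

Answer: t = -5.4702, reject H₀

Derivation:
Pooled variance: s²_p = [30×8² + 25×7²]/(55) = 57.1818
s_p = 7.5619
SE = s_p×√(1/n₁ + 1/n₂) = 7.5619×√(1/31 + 1/26) = 2.0109
t = (x̄₁ - x̄₂)/SE = (78 - 89)/2.0109 = -5.4702
df = 55, t-critical = ±2.004
Decision: reject H₀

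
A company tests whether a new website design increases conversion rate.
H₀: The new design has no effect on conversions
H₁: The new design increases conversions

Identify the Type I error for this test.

A Type I error (probability α) occurs when we reject a true H₀.
A Type II error (probability β) occurs when we fail to reject a false H₀.

Answer: Switching to a new design that doesn't actually help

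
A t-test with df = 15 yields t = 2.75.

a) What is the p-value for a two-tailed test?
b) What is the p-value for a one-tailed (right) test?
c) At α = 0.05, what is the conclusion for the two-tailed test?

Using t-distribution with df = 15:
a) Two-tailed: p = 2×P(T > 2.75) = 0.0149
b) One-tailed: p = P(T > 2.75) = 0.0074
c) 0.0149 < 0.05, reject H₀

Answer: a) 0.0149, b) 0.0074, c) reject H₀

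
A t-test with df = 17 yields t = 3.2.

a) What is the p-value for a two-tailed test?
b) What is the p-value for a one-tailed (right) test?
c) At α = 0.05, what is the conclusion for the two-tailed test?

Using t-distribution with df = 17:
a) Two-tailed: p = 2×P(T > 3.2) = 0.0052
b) One-tailed: p = P(T > 3.2) = 0.0026
c) 0.0052 < 0.05, reject H₀

Answer: a) 0.0052, b) 0.0026, c) reject H₀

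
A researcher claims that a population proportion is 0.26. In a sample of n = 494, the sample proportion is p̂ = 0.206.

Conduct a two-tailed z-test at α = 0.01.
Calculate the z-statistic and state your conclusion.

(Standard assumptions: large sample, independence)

H₀: p = 0.26, H₁: p ≠ 0.26
Standard error: SE = √(p₀(1-p₀)/n) = √(0.26×0.74/494) = 0.019735
z-statistic: z = (p̂ - p₀)/SE = (0.206 - 0.26)/0.019735 = -2.7363
Critical value: z_0.005 = ±2.576
p-value = 0.0062
Decision: reject H₀ at α = 0.01

Answer: z = -2.7363, reject H₀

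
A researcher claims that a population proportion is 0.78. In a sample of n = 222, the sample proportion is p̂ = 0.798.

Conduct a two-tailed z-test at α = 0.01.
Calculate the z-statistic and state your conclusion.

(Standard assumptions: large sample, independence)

H₀: p = 0.78, H₁: p ≠ 0.78
Standard error: SE = √(p₀(1-p₀)/n) = √(0.78×0.22/222) = 0.027802
z-statistic: z = (p̂ - p₀)/SE = (0.798 - 0.78)/0.027802 = 0.6474
Critical value: z_0.005 = ±2.576
p-value = 0.5174
Decision: fail to reject H₀ at α = 0.01

Answer: z = 0.6474, fail to reject H₀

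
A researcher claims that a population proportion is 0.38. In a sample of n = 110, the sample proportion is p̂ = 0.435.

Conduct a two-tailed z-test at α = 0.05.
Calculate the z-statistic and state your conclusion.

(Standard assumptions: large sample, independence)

Answer: z = 1.1884, fail to reject H₀

Derivation:
H₀: p = 0.38, H₁: p ≠ 0.38
Standard error: SE = √(p₀(1-p₀)/n) = √(0.38×0.62/110) = 0.046280
z-statistic: z = (p̂ - p₀)/SE = (0.435 - 0.38)/0.046280 = 1.1884
Critical value: z_0.025 = ±1.960
p-value = 0.2347
Decision: fail to reject H₀ at α = 0.05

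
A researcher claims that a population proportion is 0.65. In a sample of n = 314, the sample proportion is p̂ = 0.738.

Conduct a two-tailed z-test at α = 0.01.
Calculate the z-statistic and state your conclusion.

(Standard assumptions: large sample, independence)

H₀: p = 0.65, H₁: p ≠ 0.65
Standard error: SE = √(p₀(1-p₀)/n) = √(0.65×0.35/314) = 0.026917
z-statistic: z = (p̂ - p₀)/SE = (0.738 - 0.65)/0.026917 = 3.2693
Critical value: z_0.005 = ±2.576
p-value = 0.0011
Decision: reject H₀ at α = 0.01

Answer: z = 3.2693, reject H₀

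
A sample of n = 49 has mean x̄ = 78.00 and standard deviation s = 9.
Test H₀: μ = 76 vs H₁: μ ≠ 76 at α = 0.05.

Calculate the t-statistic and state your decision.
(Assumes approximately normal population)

Answer: t = 1.5556, fail to reject H₀

Derivation:
df = n - 1 = 48
SE = s/√n = 9/√49 = 1.2857
t = (x̄ - μ₀)/SE = (78.00 - 76)/1.2857 = 1.5556
Critical value: t_{0.025,48} = ±2.011
p-value ≈ 0.1264
Decision: fail to reject H₀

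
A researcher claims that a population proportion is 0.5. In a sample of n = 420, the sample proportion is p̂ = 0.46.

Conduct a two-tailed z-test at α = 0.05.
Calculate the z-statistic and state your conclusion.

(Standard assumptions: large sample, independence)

H₀: p = 0.5, H₁: p ≠ 0.5
Standard error: SE = √(p₀(1-p₀)/n) = √(0.5×0.5/420) = 0.024398
z-statistic: z = (p̂ - p₀)/SE = (0.46 - 0.5)/0.024398 = -1.6395
Critical value: z_0.025 = ±1.960
p-value = 0.1011
Decision: fail to reject H₀ at α = 0.05

Answer: z = -1.6395, fail to reject H₀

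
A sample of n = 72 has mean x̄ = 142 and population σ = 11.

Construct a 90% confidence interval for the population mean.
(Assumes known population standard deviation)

Confidence level: 90%, α = 0.1
z_0.05 = 1.645
SE = σ/√n = 11/√72 = 1.2964
Margin of error = 1.645 × 1.2964 = 2.1326
CI: x̄ ± margin = 142 ± 2.1326
CI: (139.8674, 144.1326)

Answer: (139.8674, 144.1326)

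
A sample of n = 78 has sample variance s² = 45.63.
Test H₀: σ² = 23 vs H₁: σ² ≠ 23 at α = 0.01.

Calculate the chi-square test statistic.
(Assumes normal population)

df = n - 1 = 77
χ² = (n-1)s²/σ₀² = 77×45.63/23 = 152.7613
Critical values: χ²_{0.995,77} = 48.788, χ²_{0.005,77} = 112.704
Rejection region: χ² < 48.788 or χ² > 112.704
Decision: reject H₀

Answer: χ² = 152.7613, reject H₀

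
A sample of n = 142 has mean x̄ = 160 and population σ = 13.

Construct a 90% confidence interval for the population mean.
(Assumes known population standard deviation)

Answer: (158.2055, 161.7945)

Derivation:
Confidence level: 90%, α = 0.1
z_0.05 = 1.645
SE = σ/√n = 13/√142 = 1.0909
Margin of error = 1.645 × 1.0909 = 1.7945
CI: x̄ ± margin = 160 ± 1.7945
CI: (158.2055, 161.7945)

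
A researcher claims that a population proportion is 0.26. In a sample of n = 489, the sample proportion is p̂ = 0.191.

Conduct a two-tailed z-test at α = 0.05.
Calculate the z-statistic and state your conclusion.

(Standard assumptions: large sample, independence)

H₀: p = 0.26, H₁: p ≠ 0.26
Standard error: SE = √(p₀(1-p₀)/n) = √(0.26×0.74/489) = 0.019836
z-statistic: z = (p̂ - p₀)/SE = (0.191 - 0.26)/0.019836 = -3.4785
Critical value: z_0.025 = ±1.960
p-value = 0.0005
Decision: reject H₀ at α = 0.05

Answer: z = -3.4785, reject H₀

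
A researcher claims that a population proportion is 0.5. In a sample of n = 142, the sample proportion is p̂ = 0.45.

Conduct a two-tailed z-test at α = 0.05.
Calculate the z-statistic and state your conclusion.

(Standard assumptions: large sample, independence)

H₀: p = 0.5, H₁: p ≠ 0.5
Standard error: SE = √(p₀(1-p₀)/n) = √(0.5×0.5/142) = 0.041959
z-statistic: z = (p̂ - p₀)/SE = (0.45 - 0.5)/0.041959 = -1.1916
Critical value: z_0.025 = ±1.960
p-value = 0.2334
Decision: fail to reject H₀ at α = 0.05

Answer: z = -1.1916, fail to reject H₀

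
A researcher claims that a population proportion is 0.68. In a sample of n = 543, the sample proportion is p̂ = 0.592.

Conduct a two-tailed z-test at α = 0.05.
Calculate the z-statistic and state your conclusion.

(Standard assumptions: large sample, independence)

Answer: z = -4.3960, reject H₀

Derivation:
H₀: p = 0.68, H₁: p ≠ 0.68
Standard error: SE = √(p₀(1-p₀)/n) = √(0.68×0.32/543) = 0.020018
z-statistic: z = (p̂ - p₀)/SE = (0.592 - 0.68)/0.020018 = -4.3960
Critical value: z_0.025 = ±1.960
p-value < 0.0001
Decision: reject H₀ at α = 0.05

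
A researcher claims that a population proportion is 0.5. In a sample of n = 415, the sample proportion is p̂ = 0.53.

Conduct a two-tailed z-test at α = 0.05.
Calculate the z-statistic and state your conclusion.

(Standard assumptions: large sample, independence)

H₀: p = 0.5, H₁: p ≠ 0.5
Standard error: SE = √(p₀(1-p₀)/n) = √(0.5×0.5/415) = 0.024544
z-statistic: z = (p̂ - p₀)/SE = (0.53 - 0.5)/0.024544 = 1.2223
Critical value: z_0.025 = ±1.960
p-value = 0.2216
Decision: fail to reject H₀ at α = 0.05

Answer: z = 1.2223, fail to reject H₀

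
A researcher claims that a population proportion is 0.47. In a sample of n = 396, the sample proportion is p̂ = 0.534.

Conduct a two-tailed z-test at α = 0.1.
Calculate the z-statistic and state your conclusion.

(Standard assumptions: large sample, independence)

H₀: p = 0.47, H₁: p ≠ 0.47
Standard error: SE = √(p₀(1-p₀)/n) = √(0.47×0.53/396) = 0.025081
z-statistic: z = (p̂ - p₀)/SE = (0.534 - 0.47)/0.025081 = 2.5517
Critical value: z_0.05 = ±1.645
p-value = 0.0107
Decision: reject H₀ at α = 0.1

Answer: z = 2.5517, reject H₀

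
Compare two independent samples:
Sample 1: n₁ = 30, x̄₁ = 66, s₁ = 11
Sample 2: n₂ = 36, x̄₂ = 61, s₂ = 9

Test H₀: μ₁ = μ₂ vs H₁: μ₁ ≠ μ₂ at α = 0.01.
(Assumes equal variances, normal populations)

Pooled variance: s²_p = [29×11² + 35×9²]/(64) = 99.1250
s_p = 9.9562
SE = s_p×√(1/n₁ + 1/n₂) = 9.9562×√(1/30 + 1/36) = 2.4612
t = (x̄₁ - x̄₂)/SE = (66 - 61)/2.4612 = 2.0315
df = 64, t-critical = ±2.655
Decision: fail to reject H₀

Answer: t = 2.0315, fail to reject H₀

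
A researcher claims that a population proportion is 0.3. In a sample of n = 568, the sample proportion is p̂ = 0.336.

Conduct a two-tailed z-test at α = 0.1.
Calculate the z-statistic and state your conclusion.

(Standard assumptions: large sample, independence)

Answer: z = 1.8723, reject H₀

Derivation:
H₀: p = 0.3, H₁: p ≠ 0.3
Standard error: SE = √(p₀(1-p₀)/n) = √(0.3×0.7/568) = 0.019228
z-statistic: z = (p̂ - p₀)/SE = (0.336 - 0.3)/0.019228 = 1.8723
Critical value: z_0.05 = ±1.645
p-value = 0.0612
Decision: reject H₀ at α = 0.1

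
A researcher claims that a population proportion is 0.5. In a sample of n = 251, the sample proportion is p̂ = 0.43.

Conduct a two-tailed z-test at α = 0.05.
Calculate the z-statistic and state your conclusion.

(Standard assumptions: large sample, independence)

Answer: z = -2.2180, reject H₀

Derivation:
H₀: p = 0.5, H₁: p ≠ 0.5
Standard error: SE = √(p₀(1-p₀)/n) = √(0.5×0.5/251) = 0.031560
z-statistic: z = (p̂ - p₀)/SE = (0.43 - 0.5)/0.031560 = -2.2180
Critical value: z_0.025 = ±1.960
p-value = 0.0266
Decision: reject H₀ at α = 0.05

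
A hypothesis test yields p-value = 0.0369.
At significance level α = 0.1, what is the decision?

Compare p-value to α:
0.0369 < 0.1
Decision: reject H₀

Answer: reject H₀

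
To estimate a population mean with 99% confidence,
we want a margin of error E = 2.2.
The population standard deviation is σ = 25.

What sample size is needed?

Answer: n = 857

Derivation:
z_0.005 = 2.576
n = (z×σ/E)² = (2.576×25/2.2)²
n = 856.8926
Round up: n = 857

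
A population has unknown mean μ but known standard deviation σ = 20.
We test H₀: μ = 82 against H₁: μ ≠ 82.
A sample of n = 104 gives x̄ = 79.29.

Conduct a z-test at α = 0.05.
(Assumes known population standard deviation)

Standard error: SE = σ/√n = 20/√104 = 1.9612
z-statistic: z = (x̄ - μ₀)/SE = (79.29 - 82)/1.9612 = -1.3818
Critical value: ±1.960
p-value = 0.1670
Decision: fail to reject H₀

Answer: z = -1.3818, fail to reject H₀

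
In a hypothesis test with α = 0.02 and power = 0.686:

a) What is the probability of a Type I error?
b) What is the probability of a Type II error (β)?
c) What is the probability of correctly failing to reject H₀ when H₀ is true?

Answer: a) 0.02, b) 0.314, c) 0.98

Derivation:
a) Type I error probability = α = 0.02
b) Power = P(reject H₀ | H₁ true) = 1 - β = 0.686, so Type II error probability = β = 1 - Power = 0.314
c) P(fail to reject H₀ | H₀ true) = 1 - α = 0.98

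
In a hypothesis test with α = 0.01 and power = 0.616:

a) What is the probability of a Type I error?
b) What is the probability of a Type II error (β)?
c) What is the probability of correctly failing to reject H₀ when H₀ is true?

Answer: a) 0.01, b) 0.384, c) 0.99

Derivation:
a) Type I error probability = α = 0.01
b) Power = P(reject H₀ | H₁ true) = 1 - β = 0.616, so Type II error probability = β = 1 - Power = 0.384
c) P(fail to reject H₀ | H₀ true) = 1 - α = 0.99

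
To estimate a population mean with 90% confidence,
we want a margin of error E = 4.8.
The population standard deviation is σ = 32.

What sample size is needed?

Answer: n = 121

Derivation:
z_0.05 = 1.645
n = (z×σ/E)² = (1.645×32/4.8)²
n = 120.2678
Round up: n = 121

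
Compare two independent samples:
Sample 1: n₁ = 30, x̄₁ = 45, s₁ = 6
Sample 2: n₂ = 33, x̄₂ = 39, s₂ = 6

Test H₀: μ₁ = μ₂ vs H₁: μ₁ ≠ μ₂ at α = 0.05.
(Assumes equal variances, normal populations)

Pooled variance: s²_p = [29×6² + 32×6²]/(61) = 36.0000
s_p = 6.0000
SE = s_p×√(1/n₁ + 1/n₂) = 6.0000×√(1/30 + 1/33) = 1.5136
t = (x̄₁ - x̄₂)/SE = (45 - 39)/1.5136 = 3.9641
df = 61, t-critical = ±2.000
Decision: reject H₀

Answer: t = 3.9641, reject H₀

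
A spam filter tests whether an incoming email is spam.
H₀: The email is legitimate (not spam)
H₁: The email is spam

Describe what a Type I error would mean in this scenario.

Answer: Marking a legitimate email as spam

Derivation:
A Type I error (probability α) occurs when we reject a true H₀.
A Type II error (probability β) occurs when we fail to reject a false H₀.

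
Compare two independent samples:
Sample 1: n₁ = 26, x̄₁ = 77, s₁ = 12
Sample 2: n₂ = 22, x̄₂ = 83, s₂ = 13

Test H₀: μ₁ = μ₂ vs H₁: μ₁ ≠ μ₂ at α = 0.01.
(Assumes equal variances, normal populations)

Pooled variance: s²_p = [25×12² + 21×13²]/(46) = 155.4130
s_p = 12.4665
SE = s_p×√(1/n₁ + 1/n₂) = 12.4665×√(1/26 + 1/22) = 3.6113
t = (x̄₁ - x̄₂)/SE = (77 - 83)/3.6113 = -1.6615
df = 46, t-critical = ±2.687
Decision: fail to reject H₀

Answer: t = -1.6615, fail to reject H₀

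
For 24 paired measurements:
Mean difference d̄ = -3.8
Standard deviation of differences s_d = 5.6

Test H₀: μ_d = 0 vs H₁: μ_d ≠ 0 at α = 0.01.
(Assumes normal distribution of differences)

df = n - 1 = 23
SE = s_d/√n = 5.6/√24 = 1.1431
t = d̄/SE = -3.8/1.1431 = -3.3243
Critical value: t_{0.005,23} = ±2.807
p-value ≈ 0.0030
Decision: reject H₀

Answer: t = -3.3243, reject H₀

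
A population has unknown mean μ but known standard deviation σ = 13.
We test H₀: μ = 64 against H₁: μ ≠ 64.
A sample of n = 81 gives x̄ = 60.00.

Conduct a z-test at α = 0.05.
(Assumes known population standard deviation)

Standard error: SE = σ/√n = 13/√81 = 1.4444
z-statistic: z = (x̄ - μ₀)/SE = (60.00 - 64)/1.4444 = -2.7693
Critical value: ±1.960
p-value = 0.0056
Decision: reject H₀

Answer: z = -2.7693, reject H₀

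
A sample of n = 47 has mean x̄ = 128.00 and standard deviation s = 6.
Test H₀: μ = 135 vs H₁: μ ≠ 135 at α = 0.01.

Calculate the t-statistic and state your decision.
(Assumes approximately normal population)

df = n - 1 = 46
SE = s/√n = 6/√47 = 0.8752
t = (x̄ - μ₀)/SE = (128.00 - 135)/0.8752 = -7.9982
Critical value: t_{0.005,46} = ±2.687
p-value < 0.0001
Decision: reject H₀

Answer: t = -7.9982, reject H₀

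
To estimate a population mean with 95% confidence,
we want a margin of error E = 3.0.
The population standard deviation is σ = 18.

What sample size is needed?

Answer: n = 139

Derivation:
z_0.025 = 1.960
n = (z×σ/E)² = (1.960×18/3.0)²
n = 138.2976
Round up: n = 139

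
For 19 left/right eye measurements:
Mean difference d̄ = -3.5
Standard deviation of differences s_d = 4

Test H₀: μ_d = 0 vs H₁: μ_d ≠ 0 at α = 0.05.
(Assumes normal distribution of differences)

Answer: t = -3.8139, reject H₀

Derivation:
df = n - 1 = 18
SE = s_d/√n = 4/√19 = 0.9177
t = d̄/SE = -3.5/0.9177 = -3.8139
Critical value: t_{0.025,18} = ±2.101
p-value ≈ 0.0013
Decision: reject H₀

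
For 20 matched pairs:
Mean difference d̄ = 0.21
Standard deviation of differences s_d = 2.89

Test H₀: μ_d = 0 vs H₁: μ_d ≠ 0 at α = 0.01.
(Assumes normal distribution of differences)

df = n - 1 = 19
SE = s_d/√n = 2.89/√20 = 0.6462
t = d̄/SE = 0.21/0.6462 = 0.3250
Critical value: t_{0.005,19} = ±2.861
p-value ≈ 0.7487
Decision: fail to reject H₀

Answer: t = 0.3250, fail to reject H₀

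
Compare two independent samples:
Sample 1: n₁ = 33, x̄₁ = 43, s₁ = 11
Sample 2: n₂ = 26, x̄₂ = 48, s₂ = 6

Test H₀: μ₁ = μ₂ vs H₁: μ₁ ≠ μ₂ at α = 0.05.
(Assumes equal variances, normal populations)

Answer: t = -2.0839, reject H₀

Derivation:
Pooled variance: s²_p = [32×11² + 25×6²]/(57) = 83.7193
s_p = 9.1498
SE = s_p×√(1/n₁ + 1/n₂) = 9.1498×√(1/33 + 1/26) = 2.3994
t = (x̄₁ - x̄₂)/SE = (43 - 48)/2.3994 = -2.0839
df = 57, t-critical = ±2.002
Decision: reject H₀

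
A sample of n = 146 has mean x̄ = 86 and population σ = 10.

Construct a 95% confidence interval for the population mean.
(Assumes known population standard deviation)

Answer: (84.3779, 87.6221)

Derivation:
Confidence level: 95%, α = 0.05
z_0.025 = 1.960
SE = σ/√n = 10/√146 = 0.8276
Margin of error = 1.960 × 0.8276 = 1.6221
CI: x̄ ± margin = 86 ± 1.6221
CI: (84.3779, 87.6221)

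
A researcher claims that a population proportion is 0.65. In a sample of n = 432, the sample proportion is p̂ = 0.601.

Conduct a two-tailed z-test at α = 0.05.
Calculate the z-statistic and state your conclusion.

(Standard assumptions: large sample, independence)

H₀: p = 0.65, H₁: p ≠ 0.65
Standard error: SE = √(p₀(1-p₀)/n) = √(0.65×0.35/432) = 0.022948
z-statistic: z = (p̂ - p₀)/SE = (0.601 - 0.65)/0.022948 = -2.1353
Critical value: z_0.025 = ±1.960
p-value = 0.0327
Decision: reject H₀ at α = 0.05

Answer: z = -2.1353, reject H₀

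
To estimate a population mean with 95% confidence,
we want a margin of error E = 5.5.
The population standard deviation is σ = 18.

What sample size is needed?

Answer: n = 42

Derivation:
z_0.025 = 1.960
n = (z×σ/E)² = (1.960×18/5.5)²
n = 41.1464
Round up: n = 42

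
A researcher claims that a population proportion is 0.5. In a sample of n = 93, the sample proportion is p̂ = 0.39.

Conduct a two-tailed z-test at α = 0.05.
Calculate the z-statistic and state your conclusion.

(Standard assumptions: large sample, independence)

Answer: z = -2.1216, reject H₀

Derivation:
H₀: p = 0.5, H₁: p ≠ 0.5
Standard error: SE = √(p₀(1-p₀)/n) = √(0.5×0.5/93) = 0.051848
z-statistic: z = (p̂ - p₀)/SE = (0.39 - 0.5)/0.051848 = -2.1216
Critical value: z_0.025 = ±1.960
p-value = 0.0339
Decision: reject H₀ at α = 0.05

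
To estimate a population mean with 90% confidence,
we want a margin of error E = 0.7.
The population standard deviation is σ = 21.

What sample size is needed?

z_0.05 = 1.645
n = (z×σ/E)² = (1.645×21/0.7)²
n = 2435.4225
Round up: n = 2436

Answer: n = 2436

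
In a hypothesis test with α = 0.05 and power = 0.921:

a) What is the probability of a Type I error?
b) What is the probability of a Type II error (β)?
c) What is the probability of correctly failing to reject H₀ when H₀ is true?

a) Type I error probability = α = 0.05
b) Power = P(reject H₀ | H₁ true) = 1 - β = 0.921, so Type II error probability = β = 1 - Power = 0.079
c) P(fail to reject H₀ | H₀ true) = 1 - α = 0.95

Answer: a) 0.05, b) 0.079, c) 0.95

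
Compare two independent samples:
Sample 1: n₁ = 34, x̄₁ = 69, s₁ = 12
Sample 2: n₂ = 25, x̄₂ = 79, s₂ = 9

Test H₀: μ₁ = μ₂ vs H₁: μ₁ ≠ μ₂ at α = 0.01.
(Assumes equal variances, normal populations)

Answer: t = -3.5020, reject H₀

Derivation:
Pooled variance: s²_p = [33×12² + 24×9²]/(57) = 117.4737
s_p = 10.8385
SE = s_p×√(1/n₁ + 1/n₂) = 10.8385×√(1/34 + 1/25) = 2.8555
t = (x̄₁ - x̄₂)/SE = (69 - 79)/2.8555 = -3.5020
df = 57, t-critical = ±2.665
Decision: reject H₀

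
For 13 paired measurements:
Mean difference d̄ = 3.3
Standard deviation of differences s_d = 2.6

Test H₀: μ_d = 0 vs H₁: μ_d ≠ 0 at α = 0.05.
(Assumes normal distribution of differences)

Answer: t = 4.5763, reject H₀

Derivation:
df = n - 1 = 12
SE = s_d/√n = 2.6/√13 = 0.7211
t = d̄/SE = 3.3/0.7211 = 4.5763
Critical value: t_{0.025,12} = ±2.179
p-value ≈ 0.0006
Decision: reject H₀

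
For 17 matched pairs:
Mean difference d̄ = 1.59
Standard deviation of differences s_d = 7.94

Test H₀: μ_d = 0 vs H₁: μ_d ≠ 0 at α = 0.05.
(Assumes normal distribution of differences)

df = n - 1 = 16
SE = s_d/√n = 7.94/√17 = 1.9257
t = d̄/SE = 1.59/1.9257 = 0.8257
Critical value: t_{0.025,16} = ±2.120
p-value ≈ 0.4211
Decision: fail to reject H₀

Answer: t = 0.8257, fail to reject H₀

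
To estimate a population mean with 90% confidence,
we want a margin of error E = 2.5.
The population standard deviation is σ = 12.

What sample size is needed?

Answer: n = 63

Derivation:
z_0.05 = 1.645
n = (z×σ/E)² = (1.645×12/2.5)²
n = 62.3468
Round up: n = 63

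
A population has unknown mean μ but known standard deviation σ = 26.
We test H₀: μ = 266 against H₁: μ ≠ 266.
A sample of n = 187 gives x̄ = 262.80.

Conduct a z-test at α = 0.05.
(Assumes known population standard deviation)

Standard error: SE = σ/√n = 26/√187 = 1.9013
z-statistic: z = (x̄ - μ₀)/SE = (262.80 - 266)/1.9013 = -1.6831
Critical value: ±1.960
p-value = 0.0924
Decision: fail to reject H₀

Answer: z = -1.6831, fail to reject H₀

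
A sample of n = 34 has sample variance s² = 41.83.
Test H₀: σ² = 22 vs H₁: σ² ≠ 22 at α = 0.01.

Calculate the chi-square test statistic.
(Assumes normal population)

Answer: χ² = 62.7450, reject H₀

Derivation:
df = n - 1 = 33
χ² = (n-1)s²/σ₀² = 33×41.83/22 = 62.7450
Critical values: χ²_{0.995,33} = 15.815, χ²_{0.005,33} = 57.648
Rejection region: χ² < 15.815 or χ² > 57.648
Decision: reject H₀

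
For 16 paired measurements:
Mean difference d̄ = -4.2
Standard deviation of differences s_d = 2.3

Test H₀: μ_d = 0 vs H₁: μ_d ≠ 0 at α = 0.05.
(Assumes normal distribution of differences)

df = n - 1 = 15
SE = s_d/√n = 2.3/√16 = 0.5750
t = d̄/SE = -4.2/0.5750 = -7.3043
Critical value: t_{0.025,15} = ±2.131
p-value < 0.0001
Decision: reject H₀

Answer: t = -7.3043, reject H₀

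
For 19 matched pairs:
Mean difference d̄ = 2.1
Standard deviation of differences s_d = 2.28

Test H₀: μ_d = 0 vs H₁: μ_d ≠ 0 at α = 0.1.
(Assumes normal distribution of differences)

df = n - 1 = 18
SE = s_d/√n = 2.28/√19 = 0.5231
t = d̄/SE = 2.1/0.5231 = 4.0145
Critical value: t_{0.05,18} = ±1.734
p-value ≈ 0.0008
Decision: reject H₀

Answer: t = 4.0145, reject H₀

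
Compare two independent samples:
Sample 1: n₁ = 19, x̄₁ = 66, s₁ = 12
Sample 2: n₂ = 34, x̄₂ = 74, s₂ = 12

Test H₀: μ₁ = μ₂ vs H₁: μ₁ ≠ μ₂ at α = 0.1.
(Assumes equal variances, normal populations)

Answer: t = -2.3275, reject H₀

Derivation:
Pooled variance: s²_p = [18×12² + 33×12²]/(51) = 144.0000
s_p = 12.0000
SE = s_p×√(1/n₁ + 1/n₂) = 12.0000×√(1/19 + 1/34) = 3.4372
t = (x̄₁ - x̄₂)/SE = (66 - 74)/3.4372 = -2.3275
df = 51, t-critical = ±1.675
Decision: reject H₀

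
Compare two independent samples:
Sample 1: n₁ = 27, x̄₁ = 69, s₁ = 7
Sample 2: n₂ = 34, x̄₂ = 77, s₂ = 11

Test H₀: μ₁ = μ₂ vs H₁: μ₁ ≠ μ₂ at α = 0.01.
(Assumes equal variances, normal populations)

Pooled variance: s²_p = [26×7² + 33×11²]/(59) = 89.2712
s_p = 9.4483
SE = s_p×√(1/n₁ + 1/n₂) = 9.4483×√(1/27 + 1/34) = 2.4356
t = (x̄₁ - x̄₂)/SE = (69 - 77)/2.4356 = -3.2846
df = 59, t-critical = ±2.662
Decision: reject H₀

Answer: t = -3.2846, reject H₀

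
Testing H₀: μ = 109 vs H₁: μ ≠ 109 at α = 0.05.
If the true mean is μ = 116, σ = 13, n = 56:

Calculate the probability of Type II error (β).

Answer: β ≈ 0.0192

Derivation:
SE = σ/√n = 13/√56 = 1.7372
Critical values: μ₀ ± z_0.025×SE = 109 ± 1.960×1.7372
Acceptance region: (105.5951, 112.4049)
Under H₁ (μ = 116): z_high = (112.4049 - 116)/1.7372 = -2.0695, z_low = (105.5951 - 116)/1.7372 = -5.9895
β = P(not reject | H₁) = Φ(-2.0695) - Φ(-5.9895) ≈ 0.0192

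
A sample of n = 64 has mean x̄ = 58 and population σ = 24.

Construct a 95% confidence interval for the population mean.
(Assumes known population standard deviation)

Answer: (52.1200, 63.8800)

Derivation:
Confidence level: 95%, α = 0.05
z_0.025 = 1.960
SE = σ/√n = 24/√64 = 3.0000
Margin of error = 1.960 × 3.0000 = 5.8800
CI: x̄ ± margin = 58 ± 5.8800
CI: (52.1200, 63.8800)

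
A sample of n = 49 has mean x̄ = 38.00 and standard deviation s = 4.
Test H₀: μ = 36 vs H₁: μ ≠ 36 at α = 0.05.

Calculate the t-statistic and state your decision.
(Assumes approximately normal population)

Answer: t = 3.5002, reject H₀

Derivation:
df = n - 1 = 48
SE = s/√n = 4/√49 = 0.5714
t = (x̄ - μ₀)/SE = (38.00 - 36)/0.5714 = 3.5002
Critical value: t_{0.025,48} = ±2.011
p-value ≈ 0.0010
Decision: reject H₀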